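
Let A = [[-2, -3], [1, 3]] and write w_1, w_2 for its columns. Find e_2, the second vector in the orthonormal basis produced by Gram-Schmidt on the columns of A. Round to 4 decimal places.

e_2 = (0.4472, 0.8944)

w_1 = (-2, 1); ‖w_1‖ = 2.2361, so e_1 = (-0.8944, 0.4472).
e_1·w_2 = (-0.8944)·(-3) + 0.4472·3 = 4.0249.
u_2 = w_2 − 4.0249·e_1 = (0.6000, 1.2000).
‖u_2‖ = 1.3416, so e_2 = (0.4472, 0.8944).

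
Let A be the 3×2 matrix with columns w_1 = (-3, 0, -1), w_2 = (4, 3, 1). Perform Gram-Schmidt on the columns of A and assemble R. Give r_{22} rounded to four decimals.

w_1 = (-3, 0, -1); ‖w_1‖ = 3.1623, so q_1 = (-0.9487, 0.0000, -0.3162).
q_1·w_2 = (-0.9487)·4 + 0.0000·3 + (-0.3162)·1 = -4.1110.
u_2 = w_2 + 4.1110·q_1 = (0.1000, 3.0000, -0.3000).
r_{22} = ‖u_2‖ = 3.0166.

r_{22} = 3.0166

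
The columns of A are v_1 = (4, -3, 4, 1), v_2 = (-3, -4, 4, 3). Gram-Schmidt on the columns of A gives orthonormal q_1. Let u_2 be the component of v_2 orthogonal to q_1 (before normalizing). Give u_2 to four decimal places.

q_1 = v_1/‖v_1‖ = (4, -3, 4, 1)/6.4807 = (0.6172, -0.4629, 0.6172, 0.1543).
r_{12} = q_1·v_2 = 2.9318.
u_2 = v_2 − 2.9318·q_1 = (-4.8095, -2.6429, 2.1905, 2.5476).

u_2 = (-4.8095, -2.6429, 2.1905, 2.5476)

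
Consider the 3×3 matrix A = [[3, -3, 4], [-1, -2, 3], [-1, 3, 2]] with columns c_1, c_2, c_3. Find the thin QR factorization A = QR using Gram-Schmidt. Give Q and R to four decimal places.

c_1 = (3, -1, -1); ‖c_1‖ = 3.3166, so e_1 = (0.9045, -0.3015, -0.3015).
e_1·c_2 = 0.9045·(-3) + (-0.3015)·(-2) + (-0.3015)·3 = -3.0151.
u_2 = c_2 + 3.0151·e_1 = (-0.2727, -2.9091, 2.0909).
‖u_2‖ = 3.5929, so e_2 = (-0.0759, -0.8097, 0.5820).
e_1·c_3 = 0.9045·4 + (-0.3015)·3 + (-0.3015)·2 = 2.1106; e_2·c_3 = (-0.0759)·4 + (-0.8097)·3 + 0.5820·2 = -1.5687.
u_3 = c_3 − 2.1106·e_1 + 1.5687·e_2 = (1.9718, 2.3662, 3.5493).
‖u_3‖ = 4.6994, so e_3 = (0.4196, 0.5035, 0.7553).

Q = [[0.9045, -0.0759, 0.4196], [-0.3015, -0.8097, 0.5035], [-0.3015, 0.5820, 0.7553]], R = [[3.3166, -3.0151, 2.1106], [0.0000, 3.5929, -1.5687], [0.0000, 0.0000, 4.6994]]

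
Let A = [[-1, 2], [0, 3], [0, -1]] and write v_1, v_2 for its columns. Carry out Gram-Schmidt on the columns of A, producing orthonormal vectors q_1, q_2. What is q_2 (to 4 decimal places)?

v_1 = (-1, 0, 0); ‖v_1‖ = 1.0000, so q_1 = (-1.0000, 0.0000, 0.0000).
q_1·v_2 = (-1.0000)·2 + 0.0000·3 + 0.0000·(-1) = -2.0000.
u_2 = v_2 + 2.0000·q_1 = (0.0000, 3.0000, -1.0000).
‖u_2‖ = 3.1623, so q_2 = (0.0000, 0.9487, -0.3162).

q_2 = (0.0000, 0.9487, -0.3162)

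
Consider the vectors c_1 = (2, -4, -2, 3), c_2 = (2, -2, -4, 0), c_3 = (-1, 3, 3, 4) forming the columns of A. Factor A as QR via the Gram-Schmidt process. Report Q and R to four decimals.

Q = [[0.3482, 0.2286, 0.1322], [-0.6963, 0.1231, 0.6938], [-0.3482, -0.8089, -0.2808], [0.5222, -0.5275, 0.6498]], R = [[5.7446, 3.4816, -1.3926], [0.0000, 3.4466, -4.3961], [0.0000, 0.0000, 3.7060]]

c_1 = (2, -4, -2, 3); ‖c_1‖ = 5.7446, so q_1 = (0.3482, -0.6963, -0.3482, 0.5222).
q_1·c_2 = 0.3482·2 + (-0.6963)·(-2) + (-0.3482)·(-4) + 0.5222·0 = 3.4816.
u_2 = c_2 − 3.4816·q_1 = (0.7879, 0.4242, -2.7879, -1.8182).
‖u_2‖ = 3.4466, so q_2 = (0.2286, 0.1231, -0.8089, -0.5275).
q_1·c_3 = 0.3482·(-1) + (-0.6963)·3 + (-0.3482)·3 + 0.5222·4 = -1.3926; q_2·c_3 = 0.2286·(-1) + 0.1231·3 + (-0.8089)·3 + (-0.5275)·4 = -4.3961.
u_3 = c_3 + 1.3926·q_1 + 4.3961·q_2 = (0.4898, 2.5714, -1.0408, 2.4082).
‖u_3‖ = 3.7060, so q_3 = (0.1322, 0.6938, -0.2808, 0.6498).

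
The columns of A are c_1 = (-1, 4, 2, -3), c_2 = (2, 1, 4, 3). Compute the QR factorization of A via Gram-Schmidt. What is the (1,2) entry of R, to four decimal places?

r_{12} = 0.1826

c_1 = (-1, 4, 2, -3); ‖c_1‖ = 5.4772, so q_1 = (-0.1826, 0.7303, 0.3651, -0.5477).
r_{12} = q_1·c_2 = 0.1826.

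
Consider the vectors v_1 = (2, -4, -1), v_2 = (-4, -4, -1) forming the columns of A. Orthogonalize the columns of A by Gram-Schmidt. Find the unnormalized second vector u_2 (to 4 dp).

u_2 = (-4.8571, -2.2857, -0.5714)

v_1 = (2, -4, -1); ‖v_1‖ = 4.5826, so e_1 = (0.4364, -0.8729, -0.2182).
e_1·v_2 = 0.4364·(-4) + (-0.8729)·(-4) + (-0.2182)·(-1) = 1.9640.
u_2 = v_2 − 1.9640·e_1 = (-4.8571, -2.2857, -0.5714).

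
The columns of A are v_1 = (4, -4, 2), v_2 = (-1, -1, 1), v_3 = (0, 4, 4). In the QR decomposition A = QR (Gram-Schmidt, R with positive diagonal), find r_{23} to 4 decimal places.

r_{23} = 0.2615

v_1 = (4, -4, 2); ‖v_1‖ = 6.0000, so q_1 = (0.6667, -0.6667, 0.3333).
q_1·v_2 = 0.6667·(-1) + (-0.6667)·(-1) + 0.3333·1 = 0.3333.
u_2 = v_2 − 0.3333·q_1 = (-1.2222, -0.7778, 0.8889).
‖u_2‖ = 1.6997, so q_2 = (-0.7191, -0.4576, 0.5230).
r_{23} = q_2·v_3 = 0.2615.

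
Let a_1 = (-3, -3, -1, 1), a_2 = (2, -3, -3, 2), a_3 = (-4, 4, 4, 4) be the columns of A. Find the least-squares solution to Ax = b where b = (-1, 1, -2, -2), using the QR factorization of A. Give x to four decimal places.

a_1 = (-3, -3, -1, 1); ‖a_1‖ = 4.4721, so q_1 = (-0.6708, -0.6708, -0.2236, 0.2236).
q_1·a_2 = (-0.6708)·2 + (-0.6708)·(-3) + (-0.2236)·(-3) + 0.2236·2 = 1.7889.
u_2 = a_2 − 1.7889·q_1 = (3.2000, -1.8000, -2.6000, 1.6000).
‖u_2‖ = 4.7749, so q_2 = (0.6702, -0.3770, -0.5445, 0.3351).
q_1·a_3 = (-0.6708)·(-4) + (-0.6708)·4 + (-0.2236)·4 + 0.2236·4 = 0.0000; q_2·a_3 = 0.6702·(-4) + (-0.3770)·4 + (-0.5445)·4 + 0.3351·4 = -5.0262.
u_3 = a_3 + 0.0000·q_1 + 5.0262·q_2 = (-0.6316, 2.1053, 1.2632, 5.6842).
‖u_3‖ = 6.2239, so q_3 = (-0.1015, 0.3383, 0.2030, 0.9133).
Qᵀb = (0.0000, -0.6283, -1.7928).
Back-substitute: x_3 = -1.7928/6.2239 = -0.2880.
x_2 = (-0.6283 + 5.0262·(-0.2880))/4.7749 = -0.4348.
x_1 = (0.0000 − 1.7889·(-0.4348) + 0.0000·(-0.2880))/4.4721 = 0.1739.

x = (0.1739, -0.4348, -0.2880)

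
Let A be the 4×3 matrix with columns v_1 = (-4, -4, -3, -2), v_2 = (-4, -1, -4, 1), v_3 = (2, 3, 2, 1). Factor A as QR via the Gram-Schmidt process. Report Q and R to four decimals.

q_1 = v_1/‖v_1‖ = (-4, -4, -3, -2)/6.7082 = (-0.5963, -0.5963, -0.4472, -0.2981).
r_{12} = q_1·v_2 = 4.4721.
u_2 = v_2 − 4.4721·q_1 = (-1.3333, 1.6667, -2.0000, 2.3333).
‖u_2‖ = 3.7417, so q_2 = (-0.3563, 0.4454, -0.5345, 0.6236).
r_{13} = q_1·v_3 = -4.1740; r_{23} = q_2·v_3 = 0.1782.
u_3 = v_3 + 4.1740·q_1 − 0.1782·q_2 = (-0.4254, 0.4317, 0.2286, -0.3556).
‖u_3‖ = 0.7389, so q_3 = (-0.5757, 0.5843, 0.3093, -0.4812).

Q = [[-0.5963, -0.3563, -0.5757], [-0.5963, 0.4454, 0.5843], [-0.4472, -0.5345, 0.3093], [-0.2981, 0.6236, -0.4812]], R = [[6.7082, 4.4721, -4.1740], [0.0000, 3.7417, 0.1782], [0.0000, 0.0000, 0.7389]]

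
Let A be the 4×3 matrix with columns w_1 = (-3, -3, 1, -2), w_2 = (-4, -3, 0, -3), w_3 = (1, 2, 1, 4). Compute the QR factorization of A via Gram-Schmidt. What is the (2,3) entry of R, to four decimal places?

e_1 = w_1/‖w_1‖ = (-3, -3, 1, -2)/4.7958 = (-0.6255, -0.6255, 0.2085, -0.4170).
r_{12} = e_1·w_2 = 5.6299.
u_2 = w_2 − 5.6299·e_1 = (-0.4783, 0.5217, -1.1739, -0.6522).
‖u_2‖ = 1.5180, so e_2 = (-0.3151, 0.3437, -0.7733, -0.4296).
r_{23} = e_2·w_3 = -2.1195.

r_{23} = -2.1195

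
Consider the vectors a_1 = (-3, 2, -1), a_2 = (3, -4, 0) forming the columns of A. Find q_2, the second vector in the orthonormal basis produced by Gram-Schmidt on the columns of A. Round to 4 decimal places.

a_1 = (-3, 2, -1); ‖a_1‖ = 3.7417, so q_1 = (-0.8018, 0.5345, -0.2673).
q_1·a_2 = (-0.8018)·3 + 0.5345·(-4) + (-0.2673)·0 = -4.5434.
u_2 = a_2 + 4.5434·q_1 = (-0.6429, -1.5714, -1.2143).
‖u_2‖ = 2.0874, so q_2 = (-0.3080, -0.7528, -0.5817).

q_2 = (-0.3080, -0.7528, -0.5817)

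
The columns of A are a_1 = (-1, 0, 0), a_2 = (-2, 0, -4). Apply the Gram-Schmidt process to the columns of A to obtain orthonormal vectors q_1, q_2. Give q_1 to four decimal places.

q_1 = (-1.0000, 0.0000, 0.0000)

q_1 = a_1/‖a_1‖ = (-1, 0, 0)/1.0000 = (-1.0000, 0.0000, 0.0000).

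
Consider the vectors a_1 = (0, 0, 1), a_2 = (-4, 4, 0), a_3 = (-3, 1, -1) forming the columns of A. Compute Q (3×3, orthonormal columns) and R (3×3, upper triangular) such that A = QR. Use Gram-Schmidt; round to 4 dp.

a_1 = (0, 0, 1); ‖a_1‖ = 1.0000, so q_1 = (0.0000, 0.0000, 1.0000).
q_1·a_2 = 0.0000·(-4) + 0.0000·4 + 1.0000·0 = 0.0000.
u_2 = a_2 + 0.0000·q_1 = (-4.0000, 4.0000, 0.0000).
‖u_2‖ = 5.6569, so q_2 = (-0.7071, 0.7071, 0.0000).
q_1·a_3 = 0.0000·(-3) + 0.0000·1 + 1.0000·(-1) = -1.0000; q_2·a_3 = (-0.7071)·(-3) + 0.7071·1 + 0.0000·(-1) = 2.8284.
u_3 = a_3 + 1.0000·q_1 − 2.8284·q_2 = (-1.0000, -1.0000, 0.0000).
‖u_3‖ = 1.4142, so q_3 = (-0.7071, -0.7071, 0.0000).

Q = [[0.0000, -0.7071, -0.7071], [0.0000, 0.7071, -0.7071], [1.0000, 0.0000, 0.0000]], R = [[1.0000, 0.0000, -1.0000], [0.0000, 5.6569, 2.8284], [0.0000, 0.0000, 1.4142]]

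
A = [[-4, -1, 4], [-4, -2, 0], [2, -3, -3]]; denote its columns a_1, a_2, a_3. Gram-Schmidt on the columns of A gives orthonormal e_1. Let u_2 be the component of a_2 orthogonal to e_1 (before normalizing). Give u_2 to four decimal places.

u_2 = (-0.3333, -1.3333, -3.3333)

a_1 = (-4, -4, 2); ‖a_1‖ = 6.0000, so e_1 = (-0.6667, -0.6667, 0.3333).
e_1·a_2 = (-0.6667)·(-1) + (-0.6667)·(-2) + 0.3333·(-3) = 1.0000.
u_2 = a_2 − 1.0000·e_1 = (-0.3333, -1.3333, -3.3333).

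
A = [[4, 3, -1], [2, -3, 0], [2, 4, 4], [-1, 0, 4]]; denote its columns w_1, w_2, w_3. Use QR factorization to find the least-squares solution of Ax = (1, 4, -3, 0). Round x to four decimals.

x = (0.7521, -0.9144, -0.0337)

w_1 = (4, 2, 2, -1); ‖w_1‖ = 5.0000, so q_1 = (0.8000, 0.4000, 0.4000, -0.2000).
q_1·w_2 = 0.8000·3 + 0.4000·(-3) + 0.4000·4 + (-0.2000)·0 = 2.8000.
u_2 = w_2 − 2.8000·q_1 = (0.7600, -4.1200, 2.8800, 0.5600).
‖u_2‖ = 5.1147, so q_2 = (0.1486, -0.8055, 0.5631, 0.1095).
q_1·w_3 = 0.8000·(-1) + 0.4000·0 + 0.4000·4 + (-0.2000)·4 = 0.0000; q_2·w_3 = 0.1486·(-1) + (-0.8055)·0 + 0.5631·4 + 0.1095·4 = 2.5417.
u_3 = w_3 + 0.0000·q_1 − 2.5417·q_2 = (-1.3777, 2.0474, 2.5688, 3.7217).
‖u_3‖ = 5.1517, so q_3 = (-0.2674, 0.3974, 0.4986, 0.7224).
Qᵀb = (1.2000, -4.7628, -0.1736).
Back-substitute: x_3 = -0.1736/5.1517 = -0.0337.
x_2 = (-4.7628 − 2.5417·(-0.0337))/5.1147 = -0.9144.
x_1 = (1.2000 − 2.8000·(-0.9144) + 0.0000·(-0.0337))/5.0000 = 0.7521.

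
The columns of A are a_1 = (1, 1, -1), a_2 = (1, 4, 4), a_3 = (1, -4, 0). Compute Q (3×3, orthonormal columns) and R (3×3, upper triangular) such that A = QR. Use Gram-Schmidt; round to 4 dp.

Q = [[0.5774, 0.1166, 0.8081], [0.5774, 0.6415, -0.5051], [-0.5774, 0.7582, 0.3030]], R = [[1.7321, 0.5774, -1.7321], [0.0000, 5.7155, -2.4495], [0.0000, 0.0000, 2.8284]]

a_1 = (1, 1, -1); ‖a_1‖ = 1.7321, so q_1 = (0.5774, 0.5774, -0.5774).
q_1·a_2 = 0.5774·1 + 0.5774·4 + (-0.5774)·4 = 0.5774.
u_2 = a_2 − 0.5774·q_1 = (0.6667, 3.6667, 4.3333).
‖u_2‖ = 5.7155, so q_2 = (0.1166, 0.6415, 0.7582).
q_1·a_3 = 0.5774·1 + 0.5774·(-4) + (-0.5774)·0 = -1.7321; q_2·a_3 = 0.1166·1 + 0.6415·(-4) + 0.7582·0 = -2.4495.
u_3 = a_3 + 1.7321·q_1 + 2.4495·q_2 = (2.2857, -1.4286, 0.8571).
‖u_3‖ = 2.8284, so q_3 = (0.8081, -0.5051, 0.3030).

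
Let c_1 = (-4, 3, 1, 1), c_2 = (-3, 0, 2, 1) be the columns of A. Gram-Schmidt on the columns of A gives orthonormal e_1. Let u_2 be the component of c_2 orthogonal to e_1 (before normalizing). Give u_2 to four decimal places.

c_1 = (-4, 3, 1, 1); ‖c_1‖ = 5.1962, so e_1 = (-0.7698, 0.5774, 0.1925, 0.1925).
e_1·c_2 = (-0.7698)·(-3) + 0.5774·0 + 0.1925·2 + 0.1925·1 = 2.8868.
u_2 = c_2 − 2.8868·e_1 = (-0.7778, -1.6667, 1.4444, 0.4444).

u_2 = (-0.7778, -1.6667, 1.4444, 0.4444)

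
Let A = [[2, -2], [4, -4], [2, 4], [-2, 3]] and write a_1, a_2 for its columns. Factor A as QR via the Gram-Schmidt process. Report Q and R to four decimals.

Q = [[0.3780, -0.1235], [0.7559, -0.2471], [0.3780, 0.9142], [-0.3780, 0.2965]], R = [[5.2915, -3.4017], [0.0000, 5.7817]]

a_1 = (2, 4, 2, -2); ‖a_1‖ = 5.2915, so e_1 = (0.3780, 0.7559, 0.3780, -0.3780).
e_1·a_2 = 0.3780·(-2) + 0.7559·(-4) + 0.3780·4 + (-0.3780)·3 = -3.4017.
u_2 = a_2 + 3.4017·e_1 = (-0.7143, -1.4286, 5.2857, 1.7143).
‖u_2‖ = 5.7817, so e_2 = (-0.1235, -0.2471, 0.9142, 0.2965).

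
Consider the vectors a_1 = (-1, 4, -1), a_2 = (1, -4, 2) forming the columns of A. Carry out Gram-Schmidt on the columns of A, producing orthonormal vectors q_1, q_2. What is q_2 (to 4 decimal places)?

a_1 = (-1, 4, -1); ‖a_1‖ = 4.2426, so q_1 = (-0.2357, 0.9428, -0.2357).
q_1·a_2 = (-0.2357)·1 + 0.9428·(-4) + (-0.2357)·2 = -4.4783.
u_2 = a_2 + 4.4783·q_1 = (-0.0556, 0.2222, 0.9444).
‖u_2‖ = 0.9718, so q_2 = (-0.0572, 0.2287, 0.9718).

q_2 = (-0.0572, 0.2287, 0.9718)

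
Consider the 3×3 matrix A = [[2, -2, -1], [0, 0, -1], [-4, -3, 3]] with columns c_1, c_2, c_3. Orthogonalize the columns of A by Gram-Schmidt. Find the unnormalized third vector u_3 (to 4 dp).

u_3 = (0.0000, -1.0000, 0.0000)

q_1 = c_1/‖c_1‖ = (2, 0, -4)/4.4721 = (0.4472, 0.0000, -0.8944).
r_{12} = q_1·c_2 = 1.7889.
u_2 = c_2 − 1.7889·q_1 = (-2.8000, 0.0000, -1.4000).
‖u_2‖ = 3.1305, so q_2 = (-0.8944, 0.0000, -0.4472).
r_{13} = q_1·c_3 = -3.1305; r_{23} = q_2·c_3 = -0.4472.
u_3 = c_3 + 3.1305·q_1 + 0.4472·q_2 = (0.0000, -1.0000, 0.0000).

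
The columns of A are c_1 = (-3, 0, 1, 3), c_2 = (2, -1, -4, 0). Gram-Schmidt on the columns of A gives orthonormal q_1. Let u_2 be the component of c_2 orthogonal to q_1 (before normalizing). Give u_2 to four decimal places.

c_1 = (-3, 0, 1, 3); ‖c_1‖ = 4.3589, so q_1 = (-0.6882, 0.0000, 0.2294, 0.6882).
q_1·c_2 = (-0.6882)·2 + 0.0000·(-1) + 0.2294·(-4) + 0.6882·0 = -2.2942.
u_2 = c_2 + 2.2942·q_1 = (0.4211, -1.0000, -3.4737, 1.5789).

u_2 = (0.4211, -1.0000, -3.4737, 1.5789)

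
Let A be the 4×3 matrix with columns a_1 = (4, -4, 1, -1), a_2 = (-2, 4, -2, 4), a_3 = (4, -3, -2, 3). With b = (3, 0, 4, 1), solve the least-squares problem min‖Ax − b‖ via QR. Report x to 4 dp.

x = (5.0000, 3.2500, -2.5000)

a_1 = (4, -4, 1, -1); ‖a_1‖ = 5.8310, so e_1 = (0.6860, -0.6860, 0.1715, -0.1715).
e_1·a_2 = 0.6860·(-2) + (-0.6860)·4 + 0.1715·(-2) + (-0.1715)·4 = -5.1450.
u_2 = a_2 + 5.1450·e_1 = (1.5294, 0.4706, -1.1176, 3.1176).
‖u_2‖ = 3.6782, so e_2 = (0.4158, 0.1279, -0.3039, 0.8476).
e_1·a_3 = 0.6860·4 + (-0.6860)·(-3) + 0.1715·(-2) + (-0.1715)·3 = 3.9445; e_2·a_3 = 0.4158·4 + 0.1279·(-3) + (-0.3039)·(-2) + 0.8476·3 = 4.4299.
u_3 = a_3 − 3.9445·e_1 − 4.4299·e_2 = (-0.5478, -0.8609, -1.3304, -0.0783).
‖u_3‖ = 1.6785, so e_3 = (-0.3264, -0.5129, -0.7926, -0.0466).
Qᵀb = (2.5725, 0.8796, -4.1963).
Back-substitute: x_3 = -4.1963/1.6785 = -2.5000.
x_2 = (0.8796 − 4.4299·(-2.5000))/3.6782 = 3.2500.
x_1 = (2.5725 + 5.1450·3.2500 − 3.9445·(-2.5000))/5.8310 = 5.0000.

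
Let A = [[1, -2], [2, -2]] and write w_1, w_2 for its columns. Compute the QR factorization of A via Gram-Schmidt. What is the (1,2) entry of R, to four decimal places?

r_{12} = -2.6833

w_1 = (1, 2); ‖w_1‖ = 2.2361, so q_1 = (0.4472, 0.8944).
r_{12} = q_1·w_2 = -2.6833.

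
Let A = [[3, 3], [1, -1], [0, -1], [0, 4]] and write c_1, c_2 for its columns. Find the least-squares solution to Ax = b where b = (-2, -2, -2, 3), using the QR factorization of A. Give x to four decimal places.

x = (-1.4369, 0.7961)

e_1 = c_1/‖c_1‖ = (3, 1, 0, 0)/3.1623 = (0.9487, 0.3162, 0.0000, 0.0000).
r_{12} = e_1·c_2 = 2.5298.
u_2 = c_2 − 2.5298·e_1 = (0.6000, -1.8000, -1.0000, 4.0000).
‖u_2‖ = 4.5387, so e_2 = (0.1322, -0.3966, -0.2203, 0.8813).
Qᵀb = (-2.5298, 3.6134).
Back-substitute: x_2 = 3.6134/4.5387 = 0.7961.
x_1 = (-2.5298 − 2.5298·0.7961)/3.1623 = -1.4369.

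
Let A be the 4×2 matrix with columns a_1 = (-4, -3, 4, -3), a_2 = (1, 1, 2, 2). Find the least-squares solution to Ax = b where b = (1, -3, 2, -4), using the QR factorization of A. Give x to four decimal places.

x = (0.4632, -0.3684)

a_1 = (-4, -3, 4, -3); ‖a_1‖ = 7.0711, so e_1 = (-0.5657, -0.4243, 0.5657, -0.4243).
e_1·a_2 = (-0.5657)·1 + (-0.4243)·1 + 0.5657·2 + (-0.4243)·2 = -0.7071.
u_2 = a_2 + 0.7071·e_1 = (0.6000, 0.7000, 2.4000, 1.7000).
‖u_2‖ = 3.0822, so e_2 = (0.1947, 0.2271, 0.7787, 0.5516).
Qᵀb = (3.5355, -1.1355).
Back-substitute: x_2 = -1.1355/3.0822 = -0.3684.
x_1 = (3.5355 + 0.7071·(-0.3684))/7.0711 = 0.4632.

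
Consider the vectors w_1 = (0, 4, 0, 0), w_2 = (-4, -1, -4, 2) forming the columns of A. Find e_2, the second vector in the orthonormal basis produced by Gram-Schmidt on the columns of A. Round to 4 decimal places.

e_2 = (-0.6667, 0.0000, -0.6667, 0.3333)

e_1 = w_1/‖w_1‖ = (0, 4, 0, 0)/4.0000 = (0.0000, 1.0000, 0.0000, 0.0000).
r_{12} = e_1·w_2 = -1.0000.
u_2 = w_2 + 1.0000·e_1 = (-4.0000, 0.0000, -4.0000, 2.0000).
‖u_2‖ = 6.0000, so e_2 = (-0.6667, 0.0000, -0.6667, 0.3333).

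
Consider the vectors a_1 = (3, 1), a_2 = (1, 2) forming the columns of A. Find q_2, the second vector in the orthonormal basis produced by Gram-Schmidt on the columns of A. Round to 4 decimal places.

a_1 = (3, 1); ‖a_1‖ = 3.1623, so q_1 = (0.9487, 0.3162).
q_1·a_2 = 0.9487·1 + 0.3162·2 = 1.5811.
u_2 = a_2 − 1.5811·q_1 = (-0.5000, 1.5000).
‖u_2‖ = 1.5811, so q_2 = (-0.3162, 0.9487).

q_2 = (-0.3162, 0.9487)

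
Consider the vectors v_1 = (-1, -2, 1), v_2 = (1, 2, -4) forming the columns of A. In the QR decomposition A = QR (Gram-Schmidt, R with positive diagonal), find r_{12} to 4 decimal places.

r_{12} = -3.6742

v_1 = (-1, -2, 1); ‖v_1‖ = 2.4495, so e_1 = (-0.4082, -0.8165, 0.4082).
r_{12} = e_1·v_2 = -3.6742.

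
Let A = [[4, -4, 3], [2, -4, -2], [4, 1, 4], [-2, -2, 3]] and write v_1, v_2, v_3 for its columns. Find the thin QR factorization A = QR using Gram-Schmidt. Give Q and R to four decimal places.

v_1 = (4, 2, 4, -2); ‖v_1‖ = 6.3246, so e_1 = (0.6325, 0.3162, 0.6325, -0.3162).
e_1·v_2 = 0.6325·(-4) + 0.3162·(-4) + 0.6325·1 + (-0.3162)·(-2) = -2.5298.
u_2 = v_2 + 2.5298·e_1 = (-2.4000, -3.2000, 2.6000, -2.8000).
‖u_2‖ = 5.5317, so e_2 = (-0.4339, -0.5785, 0.4700, -0.5062).
e_1·v_3 = 0.6325·3 + 0.3162·(-2) + 0.6325·4 + (-0.3162)·3 = 2.8460; e_2·v_3 = (-0.4339)·3 + (-0.5785)·(-2) + 0.4700·4 + (-0.5062)·3 = 0.2169.
u_3 = v_3 − 2.8460·e_1 − 0.2169·e_2 = (1.2941, -2.7745, 2.0980, 4.0098).
‖u_3‖ = 5.4638, so e_3 = (0.2369, -0.5078, 0.3840, 0.7339).

Q = [[0.6325, -0.4339, 0.2369], [0.3162, -0.5785, -0.5078], [0.6325, 0.4700, 0.3840], [-0.3162, -0.5062, 0.7339]], R = [[6.3246, -2.5298, 2.8460], [0.0000, 5.5317, 0.2169], [0.0000, 0.0000, 5.4638]]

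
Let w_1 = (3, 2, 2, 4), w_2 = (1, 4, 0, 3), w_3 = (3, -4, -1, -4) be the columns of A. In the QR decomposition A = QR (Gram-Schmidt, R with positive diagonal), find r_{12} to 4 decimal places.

r_{12} = 4.0038

w_1 = (3, 2, 2, 4); ‖w_1‖ = 5.7446, so q_1 = (0.5222, 0.3482, 0.3482, 0.6963).
r_{12} = q_1·w_2 = 4.0038.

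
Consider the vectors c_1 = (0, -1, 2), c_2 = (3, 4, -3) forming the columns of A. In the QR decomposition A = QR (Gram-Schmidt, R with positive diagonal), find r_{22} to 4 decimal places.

c_1 = (0, -1, 2); ‖c_1‖ = 2.2361, so e_1 = (0.0000, -0.4472, 0.8944).
e_1·c_2 = 0.0000·3 + (-0.4472)·4 + 0.8944·(-3) = -4.4721.
u_2 = c_2 + 4.4721·e_1 = (3.0000, 2.0000, 1.0000).
r_{22} = ‖u_2‖ = 3.7417.

r_{22} = 3.7417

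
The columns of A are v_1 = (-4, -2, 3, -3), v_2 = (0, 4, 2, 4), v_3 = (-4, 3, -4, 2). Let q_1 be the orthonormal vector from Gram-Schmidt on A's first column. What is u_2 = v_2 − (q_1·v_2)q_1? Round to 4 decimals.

u_2 = (-1.4737, 3.2632, 3.1053, 2.8947)

q_1 = v_1/‖v_1‖ = (-4, -2, 3, -3)/6.1644 = (-0.6489, -0.3244, 0.4867, -0.4867).
r_{12} = q_1·v_2 = -2.2711.
u_2 = v_2 + 2.2711·q_1 = (-1.4737, 3.2632, 3.1053, 2.8947).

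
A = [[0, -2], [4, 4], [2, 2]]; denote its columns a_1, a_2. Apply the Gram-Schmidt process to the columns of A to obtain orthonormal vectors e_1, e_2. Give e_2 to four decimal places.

e_2 = (-1.0000, 0.0000, 0.0000)

a_1 = (0, 4, 2); ‖a_1‖ = 4.4721, so e_1 = (0.0000, 0.8944, 0.4472).
e_1·a_2 = 0.0000·(-2) + 0.8944·4 + 0.4472·2 = 4.4721.
u_2 = a_2 − 4.4721·e_1 = (-2.0000, 0.0000, 0.0000).
‖u_2‖ = 2.0000, so e_2 = (-1.0000, 0.0000, 0.0000).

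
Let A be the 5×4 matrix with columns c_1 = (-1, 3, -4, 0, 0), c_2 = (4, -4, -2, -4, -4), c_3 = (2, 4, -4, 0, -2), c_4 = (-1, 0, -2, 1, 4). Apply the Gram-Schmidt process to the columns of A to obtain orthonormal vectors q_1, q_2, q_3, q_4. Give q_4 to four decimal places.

q_1 = c_1/‖c_1‖ = (-1, 3, -4, 0, 0)/5.0990 = (-0.1961, 0.5883, -0.7845, 0.0000, 0.0000).
r_{12} = q_1·c_2 = -1.5689.
u_2 = c_2 + 1.5689·q_1 = (3.6923, -3.0769, -3.2308, -4.0000, -4.0000).
‖u_2‖ = 8.0956, so q_2 = (0.4561, -0.3801, -0.3991, -0.4941, -0.4941).
r_{13} = q_1·c_3 = 5.0990; r_{23} = q_2·c_3 = 1.9764.
u_3 = c_3 − 5.0990·q_1 − 1.9764·q_2 = (2.0986, 1.7512, 0.7887, 0.9765, -1.0235).
‖u_3‖ = 3.1771, so q_3 = (0.6605, 0.5512, 0.2483, 0.3074, -0.3221).
r_{14} = q_1·c_4 = 1.7650; r_{24} = q_2·c_4 = -2.1284; r_{34} = q_3·c_4 = -2.1383.
u_4 = c_4 − 1.7650·q_1 + 2.1284·q_2 + 2.1383·q_3 = (1.7293, -0.6688, -0.9340, 0.6056, 2.2595).
‖u_4‖ = 3.1277, so q_4 = (0.5529, -0.2138, -0.2986, 0.1936, 0.7224).

q_4 = (0.5529, -0.2138, -0.2986, 0.1936, 0.7224)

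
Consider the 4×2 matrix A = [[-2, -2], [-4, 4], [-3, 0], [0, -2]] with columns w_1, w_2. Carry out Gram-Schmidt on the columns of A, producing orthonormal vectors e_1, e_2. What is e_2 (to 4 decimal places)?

w_1 = (-2, -4, -3, 0); ‖w_1‖ = 5.3852, so e_1 = (-0.3714, -0.7428, -0.5571, 0.0000).
e_1·w_2 = (-0.3714)·(-2) + (-0.7428)·4 + (-0.5571)·0 + 0.0000·(-2) = -2.2283.
u_2 = w_2 + 2.2283·e_1 = (-2.8276, 2.3448, -1.2414, -2.0000).
‖u_2‖ = 4.3629, so e_2 = (-0.6481, 0.5375, -0.2845, -0.4584).

e_2 = (-0.6481, 0.5375, -0.2845, -0.4584)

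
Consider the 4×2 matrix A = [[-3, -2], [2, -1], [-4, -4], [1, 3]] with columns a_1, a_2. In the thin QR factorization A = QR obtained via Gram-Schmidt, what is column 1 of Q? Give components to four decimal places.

q_1 = (-0.5477, 0.3651, -0.7303, 0.1826)

a_1 = (-3, 2, -4, 1); ‖a_1‖ = 5.4772, so q_1 = (-0.5477, 0.3651, -0.7303, 0.1826).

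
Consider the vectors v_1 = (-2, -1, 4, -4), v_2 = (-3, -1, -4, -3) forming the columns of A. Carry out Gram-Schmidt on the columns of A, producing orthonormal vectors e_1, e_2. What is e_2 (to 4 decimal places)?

v_1 = (-2, -1, 4, -4); ‖v_1‖ = 6.0828, so e_1 = (-0.3288, -0.1644, 0.6576, -0.6576).
e_1·v_2 = (-0.3288)·(-3) + (-0.1644)·(-1) + 0.6576·(-4) + (-0.6576)·(-3) = 0.4932.
u_2 = v_2 − 0.4932·e_1 = (-2.8378, -0.9189, -4.3243, -2.6757).
‖u_2‖ = 5.8955, so e_2 = (-0.4814, -0.1559, -0.7335, -0.4539).

e_2 = (-0.4814, -0.1559, -0.7335, -0.4539)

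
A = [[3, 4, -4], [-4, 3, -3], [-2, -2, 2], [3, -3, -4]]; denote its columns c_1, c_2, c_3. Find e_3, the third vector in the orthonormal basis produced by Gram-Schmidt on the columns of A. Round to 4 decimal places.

c_1 = (3, -4, -2, 3); ‖c_1‖ = 6.1644, so e_1 = (0.4867, -0.6489, -0.3244, 0.4867).
e_1·c_2 = 0.4867·4 + (-0.6489)·3 + (-0.3244)·(-2) + 0.4867·(-3) = -0.8111.
u_2 = c_2 + 0.8111·e_1 = (4.3947, 2.4737, -2.2632, -2.6053).
‖u_2‖ = 6.1108, so e_2 = (0.7192, 0.4048, -0.3704, -0.4263).
e_1·c_3 = 0.4867·(-4) + (-0.6489)·(-3) + (-0.3244)·2 + 0.4867·(-4) = -2.5955; e_2·c_3 = 0.7192·(-4) + 0.4048·(-3) + (-0.3704)·2 + (-0.4263)·(-4) = -3.1265.
u_3 = c_3 + 2.5955·e_1 + 3.1265·e_2 = (-0.4884, -3.4186, 0.0000, -4.0698).
‖u_3‖ = 5.3374, so e_3 = (-0.0915, -0.6405, 0.0000, -0.7625).

e_3 = (-0.0915, -0.6405, 0.0000, -0.7625)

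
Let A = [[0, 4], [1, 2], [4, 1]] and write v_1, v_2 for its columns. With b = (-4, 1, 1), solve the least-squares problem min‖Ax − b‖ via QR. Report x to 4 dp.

x = (0.5701, -0.7819)

v_1 = (0, 1, 4); ‖v_1‖ = 4.1231, so q_1 = (0.0000, 0.2425, 0.9701).
q_1·v_2 = 0.0000·4 + 0.2425·2 + 0.9701·1 = 1.4552.
u_2 = v_2 − 1.4552·q_1 = (4.0000, 1.6471, -0.4118).
‖u_2‖ = 4.3454, so q_2 = (0.9205, 0.3790, -0.0948).
Qᵀb = (1.2127, -3.3978).
Back-substitute: x_2 = -3.3978/4.3454 = -0.7819.
x_1 = (1.2127 − 1.4552·(-0.7819))/4.1231 = 0.5701.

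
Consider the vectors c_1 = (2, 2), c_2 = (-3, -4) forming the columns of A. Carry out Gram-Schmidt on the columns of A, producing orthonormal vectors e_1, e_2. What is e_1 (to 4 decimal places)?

c_1 = (2, 2); ‖c_1‖ = 2.8284, so e_1 = (0.7071, 0.7071).

e_1 = (0.7071, 0.7071)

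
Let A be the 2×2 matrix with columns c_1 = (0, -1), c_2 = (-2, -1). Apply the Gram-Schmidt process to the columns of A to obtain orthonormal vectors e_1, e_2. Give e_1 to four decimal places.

e_1 = c_1/‖c_1‖ = (0, -1)/1.0000 = (0.0000, -1.0000).

e_1 = (0.0000, -1.0000)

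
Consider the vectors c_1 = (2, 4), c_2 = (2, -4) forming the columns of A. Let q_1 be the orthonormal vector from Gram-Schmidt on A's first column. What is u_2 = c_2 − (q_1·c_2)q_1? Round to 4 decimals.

u_2 = (3.2000, -1.6000)

c_1 = (2, 4); ‖c_1‖ = 4.4721, so q_1 = (0.4472, 0.8944).
q_1·c_2 = 0.4472·2 + 0.8944·(-4) = -2.6833.
u_2 = c_2 + 2.6833·q_1 = (3.2000, -1.6000).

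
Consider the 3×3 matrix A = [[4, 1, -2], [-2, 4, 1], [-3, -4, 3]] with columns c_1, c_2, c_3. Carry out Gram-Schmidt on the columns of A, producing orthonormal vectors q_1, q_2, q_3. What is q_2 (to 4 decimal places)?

q_2 = (-0.0186, 0.8203, -0.5717)

c_1 = (4, -2, -3); ‖c_1‖ = 5.3852, so q_1 = (0.7428, -0.3714, -0.5571).
q_1·c_2 = 0.7428·1 + (-0.3714)·4 + (-0.5571)·(-4) = 1.4856.
u_2 = c_2 − 1.4856·q_1 = (-0.1034, 4.5517, -3.1724).
‖u_2‖ = 5.5492, so q_2 = (-0.0186, 0.8203, -0.5717).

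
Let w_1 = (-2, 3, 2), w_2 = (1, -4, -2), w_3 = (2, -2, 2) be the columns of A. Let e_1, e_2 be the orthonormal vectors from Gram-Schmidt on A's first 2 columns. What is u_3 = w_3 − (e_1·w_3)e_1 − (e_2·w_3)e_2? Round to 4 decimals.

w_1 = (-2, 3, 2); ‖w_1‖ = 4.1231, so e_1 = (-0.4851, 0.7276, 0.4851).
e_1·w_2 = (-0.4851)·1 + 0.7276·(-4) + 0.4851·(-2) = -4.3656.
u_2 = w_2 + 4.3656·e_1 = (-1.1176, -0.8235, 0.1176).
‖u_2‖ = 1.3933, so e_2 = (-0.8022, -0.5911, 0.0844).
e_1·w_3 = (-0.4851)·2 + 0.7276·(-2) + 0.4851·2 = -1.4552; e_2·w_3 = (-0.8022)·2 + (-0.5911)·(-2) + 0.0844·2 = -0.2533.
u_3 = w_3 + 1.4552·e_1 + 0.2533·e_2 = (1.0909, -1.0909, 2.7273).

u_3 = (1.0909, -1.0909, 2.7273)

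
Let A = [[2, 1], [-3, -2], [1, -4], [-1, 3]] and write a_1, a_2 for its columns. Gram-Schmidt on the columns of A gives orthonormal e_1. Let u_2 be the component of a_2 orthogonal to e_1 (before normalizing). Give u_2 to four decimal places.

u_2 = (0.8667, -1.8000, -4.0667, 3.0667)

a_1 = (2, -3, 1, -1); ‖a_1‖ = 3.8730, so e_1 = (0.5164, -0.7746, 0.2582, -0.2582).
e_1·a_2 = 0.5164·1 + (-0.7746)·(-2) + 0.2582·(-4) + (-0.2582)·3 = 0.2582.
u_2 = a_2 − 0.2582·e_1 = (0.8667, -1.8000, -4.0667, 3.0667).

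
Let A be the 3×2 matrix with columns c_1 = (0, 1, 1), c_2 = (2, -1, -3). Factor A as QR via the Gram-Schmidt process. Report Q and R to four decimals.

c_1 = (0, 1, 1); ‖c_1‖ = 1.4142, so q_1 = (0.0000, 0.7071, 0.7071).
q_1·c_2 = 0.0000·2 + 0.7071·(-1) + 0.7071·(-3) = -2.8284.
u_2 = c_2 + 2.8284·q_1 = (2.0000, 1.0000, -1.0000).
‖u_2‖ = 2.4495, so q_2 = (0.8165, 0.4082, -0.4082).

Q = [[0.0000, 0.8165], [0.7071, 0.4082], [0.7071, -0.4082]], R = [[1.4142, -2.8284], [0.0000, 2.4495]]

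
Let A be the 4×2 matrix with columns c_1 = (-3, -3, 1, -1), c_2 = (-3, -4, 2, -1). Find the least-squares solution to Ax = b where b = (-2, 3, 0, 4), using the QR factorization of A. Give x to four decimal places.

x = (1.2500, -1.3333)

e_1 = c_1/‖c_1‖ = (-3, -3, 1, -1)/4.4721 = (-0.6708, -0.6708, 0.2236, -0.2236).
r_{12} = e_1·c_2 = 5.3666.
u_2 = c_2 − 5.3666·e_1 = (0.6000, -0.4000, 0.8000, 0.2000).
‖u_2‖ = 1.0954, so e_2 = (0.5477, -0.3651, 0.7303, 0.1826).
Qᵀb = (-1.5652, -1.4606).
Back-substitute: x_2 = -1.4606/1.0954 = -1.3333.
x_1 = (-1.5652 − 5.3666·(-1.3333))/4.4721 = 1.2500.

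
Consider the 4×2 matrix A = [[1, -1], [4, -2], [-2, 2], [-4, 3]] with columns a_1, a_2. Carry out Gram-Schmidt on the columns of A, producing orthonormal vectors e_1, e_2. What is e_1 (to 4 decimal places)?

a_1 = (1, 4, -2, -4); ‖a_1‖ = 6.0828, so e_1 = (0.1644, 0.6576, -0.3288, -0.6576).

e_1 = (0.1644, 0.6576, -0.3288, -0.6576)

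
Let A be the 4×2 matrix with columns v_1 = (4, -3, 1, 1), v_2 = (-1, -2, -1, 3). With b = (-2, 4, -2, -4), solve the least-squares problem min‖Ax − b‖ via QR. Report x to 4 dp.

x = (-0.8380, -0.8432)

v_1 = (4, -3, 1, 1); ‖v_1‖ = 5.1962, so q_1 = (0.7698, -0.5774, 0.1925, 0.1925).
q_1·v_2 = 0.7698·(-1) + (-0.5774)·(-2) + 0.1925·(-1) + 0.1925·3 = 0.7698.
u_2 = v_2 − 0.7698·q_1 = (-1.5926, -1.5556, -1.1481, 2.8519).
‖u_2‖ = 3.7957, so q_2 = (-0.4196, -0.4098, -0.3025, 0.7513).
Qᵀb = (-5.0037, -3.2005).
Back-substitute: x_2 = -3.2005/3.7957 = -0.8432.
x_1 = (-5.0037 − 0.7698·(-0.8432))/5.1962 = -0.8380.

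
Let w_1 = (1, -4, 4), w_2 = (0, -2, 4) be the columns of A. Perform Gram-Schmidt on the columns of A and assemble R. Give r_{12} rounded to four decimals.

r_{12} = 4.1779

w_1 = (1, -4, 4); ‖w_1‖ = 5.7446, so q_1 = (0.1741, -0.6963, 0.6963).
r_{12} = q_1·w_2 = 4.1779.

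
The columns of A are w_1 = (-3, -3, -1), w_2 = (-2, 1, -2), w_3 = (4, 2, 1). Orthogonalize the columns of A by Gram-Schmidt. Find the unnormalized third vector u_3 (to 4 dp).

u_3 = (0.5274, -0.3014, -0.6781)

w_1 = (-3, -3, -1); ‖w_1‖ = 4.3589, so q_1 = (-0.6882, -0.6882, -0.2294).
q_1·w_2 = (-0.6882)·(-2) + (-0.6882)·1 + (-0.2294)·(-2) = 1.1471.
u_2 = w_2 − 1.1471·q_1 = (-1.2105, 1.7895, -1.7368).
‖u_2‖ = 2.7720, so q_2 = (-0.4367, 0.6455, -0.6266).
q_1·w_3 = (-0.6882)·4 + (-0.6882)·2 + (-0.2294)·1 = -4.3589; q_2·w_3 = (-0.4367)·4 + 0.6455·2 + (-0.6266)·1 = -1.0822.
u_3 = w_3 + 4.3589·q_1 + 1.0822·q_2 = (0.5274, -0.3014, -0.6781).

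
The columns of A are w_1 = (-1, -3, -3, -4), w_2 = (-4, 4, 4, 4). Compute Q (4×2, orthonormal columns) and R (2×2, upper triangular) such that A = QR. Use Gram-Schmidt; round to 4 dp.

Q = [[-0.1690, -0.9683], [-0.5071, 0.1760], [-0.5071, 0.1760], [-0.6761, -0.0220]], R = [[5.9161, -6.0851], [0.0000, 5.1934]]

w_1 = (-1, -3, -3, -4); ‖w_1‖ = 5.9161, so q_1 = (-0.1690, -0.5071, -0.5071, -0.6761).
q_1·w_2 = (-0.1690)·(-4) + (-0.5071)·4 + (-0.5071)·4 + (-0.6761)·4 = -6.0851.
u_2 = w_2 + 6.0851·q_1 = (-5.0286, 0.9143, 0.9143, -0.1143).
‖u_2‖ = 5.1934, so q_2 = (-0.9683, 0.1760, 0.1760, -0.0220).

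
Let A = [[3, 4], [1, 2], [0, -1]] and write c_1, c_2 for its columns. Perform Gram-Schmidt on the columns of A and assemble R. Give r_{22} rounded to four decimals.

c_1 = (3, 1, 0); ‖c_1‖ = 3.1623, so e_1 = (0.9487, 0.3162, 0.0000).
e_1·c_2 = 0.9487·4 + 0.3162·2 + 0.0000·(-1) = 4.4272.
u_2 = c_2 − 4.4272·e_1 = (-0.2000, 0.6000, -1.0000).
r_{22} = ‖u_2‖ = 1.1832.

r_{22} = 1.1832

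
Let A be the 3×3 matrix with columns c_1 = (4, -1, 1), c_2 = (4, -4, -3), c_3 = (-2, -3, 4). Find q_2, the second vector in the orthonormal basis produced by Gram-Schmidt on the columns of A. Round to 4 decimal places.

q_2 = (0.0445, -0.6118, -0.7898)

c_1 = (4, -1, 1); ‖c_1‖ = 4.2426, so q_1 = (0.9428, -0.2357, 0.2357).
q_1·c_2 = 0.9428·4 + (-0.2357)·(-4) + 0.2357·(-3) = 4.0069.
u_2 = c_2 − 4.0069·q_1 = (0.2222, -3.0556, -3.9444).
‖u_2‖ = 4.9944, so q_2 = (0.0445, -0.6118, -0.7898).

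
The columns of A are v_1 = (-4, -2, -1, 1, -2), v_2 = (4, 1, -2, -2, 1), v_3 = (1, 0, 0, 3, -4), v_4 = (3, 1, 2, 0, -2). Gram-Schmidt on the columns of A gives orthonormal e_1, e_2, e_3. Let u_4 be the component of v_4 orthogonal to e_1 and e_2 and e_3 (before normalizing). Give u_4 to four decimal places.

u_4 = (0.1002, -0.3333, 0.8929, -1.3545, -0.9908)

v_1 = (-4, -2, -1, 1, -2); ‖v_1‖ = 5.0990, so e_1 = (-0.7845, -0.3922, -0.1961, 0.1961, -0.3922).
e_1·v_2 = (-0.7845)·4 + (-0.3922)·1 + (-0.1961)·(-2) + 0.1961·(-2) + (-0.3922)·1 = -3.9223.
u_2 = v_2 + 3.9223·e_1 = (0.9231, -0.5385, -2.7692, -1.2308, -0.5385).
‖u_2‖ = 3.2581, so e_2 = (0.2833, -0.1653, -0.8499, -0.3778, -0.1653).
e_1·v_3 = (-0.7845)·1 + (-0.3922)·0 + (-0.1961)·0 + 0.1961·3 + (-0.3922)·(-4) = 1.3728; e_2·v_3 = 0.2833·1 + (-0.1653)·0 + (-0.8499)·0 + (-0.3778)·3 + (-0.1653)·(-4) = -0.1889.
u_3 = v_3 − 1.3728·e_1 + 0.1889·e_2 = (2.1304, 0.5072, 0.1087, 2.6594, -3.4928).
‖u_3‖ = 4.9071, so e_3 = (0.4342, 0.1034, 0.0222, 0.5420, -0.7118).
e_1·v_4 = (-0.7845)·3 + (-0.3922)·1 + (-0.1961)·2 + 0.1961·0 + (-0.3922)·(-2) = -2.3534; e_2·v_4 = 0.2833·3 + (-0.1653)·1 + (-0.8499)·2 + (-0.3778)·0 + (-0.1653)·(-2) = -0.6847; e_3·v_4 = 0.4342·3 + 0.1034·1 + 0.0222·2 + 0.5420·0 + (-0.7118)·(-2) = 2.8737.
u_4 = v_4 + 2.3534·e_1 + 0.6847·e_2 − 2.8737·e_3 = (0.1002, -0.3333, 0.8929, -1.3545, -0.9908).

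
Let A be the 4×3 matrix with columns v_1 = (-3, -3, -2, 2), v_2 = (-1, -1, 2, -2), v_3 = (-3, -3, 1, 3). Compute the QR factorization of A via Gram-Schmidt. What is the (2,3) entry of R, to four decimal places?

r_{23} = 1.1767

v_1 = (-3, -3, -2, 2); ‖v_1‖ = 5.0990, so e_1 = (-0.5883, -0.5883, -0.3922, 0.3922).
e_1·v_2 = (-0.5883)·(-1) + (-0.5883)·(-1) + (-0.3922)·2 + 0.3922·(-2) = -0.3922.
u_2 = v_2 + 0.3922·e_1 = (-1.2308, -1.2308, 1.8462, -1.8462).
‖u_2‖ = 3.1379, so e_2 = (-0.3922, -0.3922, 0.5883, -0.5883).
r_{23} = e_2·v_3 = 1.1767.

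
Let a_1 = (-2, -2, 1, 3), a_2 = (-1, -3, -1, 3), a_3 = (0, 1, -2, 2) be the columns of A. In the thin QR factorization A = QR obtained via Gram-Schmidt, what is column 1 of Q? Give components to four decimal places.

a_1 = (-2, -2, 1, 3); ‖a_1‖ = 4.2426, so e_1 = (-0.4714, -0.4714, 0.2357, 0.7071).

e_1 = (-0.4714, -0.4714, 0.2357, 0.7071)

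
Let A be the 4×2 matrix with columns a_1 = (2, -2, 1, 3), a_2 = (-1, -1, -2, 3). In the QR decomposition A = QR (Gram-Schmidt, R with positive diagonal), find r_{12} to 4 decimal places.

q_1 = a_1/‖a_1‖ = (2, -2, 1, 3)/4.2426 = (0.4714, -0.4714, 0.2357, 0.7071).
r_{12} = q_1·a_2 = 1.6499.

r_{12} = 1.6499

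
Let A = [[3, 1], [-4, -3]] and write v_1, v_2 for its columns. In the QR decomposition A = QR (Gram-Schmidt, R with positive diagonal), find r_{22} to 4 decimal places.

q_1 = v_1/‖v_1‖ = (3, -4)/5.0000 = (0.6000, -0.8000).
r_{12} = q_1·v_2 = 3.0000.
u_2 = v_2 − 3.0000·q_1 = (-0.8000, -0.6000).
r_{22} = ‖u_2‖ = 1.0000.

r_{22} = 1.0000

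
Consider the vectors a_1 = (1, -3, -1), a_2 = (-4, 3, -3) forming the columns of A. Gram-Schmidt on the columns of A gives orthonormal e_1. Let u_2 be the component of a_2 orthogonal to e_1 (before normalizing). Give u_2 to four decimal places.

a_1 = (1, -3, -1); ‖a_1‖ = 3.3166, so e_1 = (0.3015, -0.9045, -0.3015).
e_1·a_2 = 0.3015·(-4) + (-0.9045)·3 + (-0.3015)·(-3) = -3.0151.
u_2 = a_2 + 3.0151·e_1 = (-3.0909, 0.2727, -3.9091).

u_2 = (-3.0909, 0.2727, -3.9091)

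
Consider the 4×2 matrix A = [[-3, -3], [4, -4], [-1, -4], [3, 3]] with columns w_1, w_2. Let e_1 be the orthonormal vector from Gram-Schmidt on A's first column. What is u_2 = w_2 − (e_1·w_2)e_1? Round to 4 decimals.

e_1 = w_1/‖w_1‖ = (-3, 4, -1, 3)/5.9161 = (-0.5071, 0.6761, -0.1690, 0.5071).
r_{12} = e_1·w_2 = 1.0142.
u_2 = w_2 − 1.0142·e_1 = (-2.4857, -4.6857, -3.8286, 2.4857).

u_2 = (-2.4857, -4.6857, -3.8286, 2.4857)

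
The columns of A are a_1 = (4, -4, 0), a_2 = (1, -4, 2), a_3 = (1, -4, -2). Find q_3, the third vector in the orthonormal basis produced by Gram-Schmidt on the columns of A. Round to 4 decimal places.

q_1 = a_1/‖a_1‖ = (4, -4, 0)/5.6569 = (0.7071, -0.7071, 0.0000).
r_{12} = q_1·a_2 = 3.5355.
u_2 = a_2 − 3.5355·q_1 = (-1.5000, -1.5000, 2.0000).
‖u_2‖ = 2.9155, so q_2 = (-0.5145, -0.5145, 0.6860).
r_{13} = q_1·a_3 = 3.5355; r_{23} = q_2·a_3 = 0.1715.
u_3 = a_3 − 3.5355·q_1 − 0.1715·q_2 = (-1.4118, -1.4118, -2.1176).
‖u_3‖ = 2.9104, so q_3 = (-0.4851, -0.4851, -0.7276).

q_3 = (-0.4851, -0.4851, -0.7276)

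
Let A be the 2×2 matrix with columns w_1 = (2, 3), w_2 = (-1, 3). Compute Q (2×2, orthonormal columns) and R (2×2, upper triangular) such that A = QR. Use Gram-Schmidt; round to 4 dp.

q_1 = w_1/‖w_1‖ = (2, 3)/3.6056 = (0.5547, 0.8321).
r_{12} = q_1·w_2 = 1.9415.
u_2 = w_2 − 1.9415·q_1 = (-2.0769, 1.3846).
‖u_2‖ = 2.4962, so q_2 = (-0.8321, 0.5547).

Q = [[0.5547, -0.8321], [0.8321, 0.5547]], R = [[3.6056, 1.9415], [0.0000, 2.4962]]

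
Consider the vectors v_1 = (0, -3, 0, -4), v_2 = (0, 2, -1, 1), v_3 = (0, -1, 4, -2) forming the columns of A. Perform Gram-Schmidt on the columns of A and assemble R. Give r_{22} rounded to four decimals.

r_{22} = 1.4142

v_1 = (0, -3, 0, -4); ‖v_1‖ = 5.0000, so e_1 = (0.0000, -0.6000, 0.0000, -0.8000).
e_1·v_2 = 0.0000·0 + (-0.6000)·2 + 0.0000·(-1) + (-0.8000)·1 = -2.0000.
u_2 = v_2 + 2.0000·e_1 = (0.0000, 0.8000, -1.0000, -0.6000).
r_{22} = ‖u_2‖ = 1.4142.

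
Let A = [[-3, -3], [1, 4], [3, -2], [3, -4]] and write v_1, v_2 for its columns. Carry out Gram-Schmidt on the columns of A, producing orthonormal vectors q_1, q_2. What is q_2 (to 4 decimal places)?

q_1 = v_1/‖v_1‖ = (-3, 1, 3, 3)/5.2915 = (-0.5669, 0.1890, 0.5669, 0.5669).
r_{12} = q_1·v_2 = -0.9449.
u_2 = v_2 + 0.9449·q_1 = (-3.5357, 4.1786, -1.4643, -3.4643).
‖u_2‖ = 6.6413, so q_2 = (-0.5324, 0.6292, -0.2205, -0.5216).

q_2 = (-0.5324, 0.6292, -0.2205, -0.5216)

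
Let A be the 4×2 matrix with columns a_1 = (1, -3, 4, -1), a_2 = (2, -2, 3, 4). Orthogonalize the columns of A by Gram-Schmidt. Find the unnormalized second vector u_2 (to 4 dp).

u_2 = (1.4074, -0.2222, 0.6296, 4.5926)

a_1 = (1, -3, 4, -1); ‖a_1‖ = 5.1962, so q_1 = (0.1925, -0.5774, 0.7698, -0.1925).
q_1·a_2 = 0.1925·2 + (-0.5774)·(-2) + 0.7698·3 + (-0.1925)·4 = 3.0792.
u_2 = a_2 − 3.0792·q_1 = (1.4074, -0.2222, 0.6296, 4.5926).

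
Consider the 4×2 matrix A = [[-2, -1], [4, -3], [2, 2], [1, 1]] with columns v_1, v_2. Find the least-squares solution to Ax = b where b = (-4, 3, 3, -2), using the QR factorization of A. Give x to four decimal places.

v_1 = (-2, 4, 2, 1); ‖v_1‖ = 5.0000, so e_1 = (-0.4000, 0.8000, 0.4000, 0.2000).
e_1·v_2 = (-0.4000)·(-1) + 0.8000·(-3) + 0.4000·2 + 0.2000·1 = -1.0000.
u_2 = v_2 + 1.0000·e_1 = (-1.4000, -2.2000, 2.4000, 1.2000).
‖u_2‖ = 3.7417, so e_2 = (-0.3742, -0.5880, 0.6414, 0.3207).
Qᵀb = (4.8000, 1.0156).
Back-substitute: x_2 = 1.0156/3.7417 = 0.2714.
x_1 = (4.8000 + 1.0000·0.2714)/5.0000 = 1.0143.

x = (1.0143, 0.2714)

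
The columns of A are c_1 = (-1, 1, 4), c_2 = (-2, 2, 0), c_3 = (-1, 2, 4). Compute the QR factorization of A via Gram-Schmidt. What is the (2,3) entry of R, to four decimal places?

q_1 = c_1/‖c_1‖ = (-1, 1, 4)/4.2426 = (-0.2357, 0.2357, 0.9428).
r_{12} = q_1·c_2 = 0.9428.
u_2 = c_2 − 0.9428·q_1 = (-1.7778, 1.7778, -0.8889).
‖u_2‖ = 2.6667, so q_2 = (-0.6667, 0.6667, -0.3333).
r_{23} = q_2·c_3 = 0.6667.

r_{23} = 0.6667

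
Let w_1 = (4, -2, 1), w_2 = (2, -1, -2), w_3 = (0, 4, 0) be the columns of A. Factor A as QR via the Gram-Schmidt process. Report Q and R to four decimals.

w_1 = (4, -2, 1); ‖w_1‖ = 4.5826, so e_1 = (0.8729, -0.4364, 0.2182).
e_1·w_2 = 0.8729·2 + (-0.4364)·(-1) + 0.2182·(-2) = 1.7457.
u_2 = w_2 − 1.7457·e_1 = (0.4762, -0.2381, -2.3810).
‖u_2‖ = 2.4398, so e_2 = (0.1952, -0.0976, -0.9759).
e_1·w_3 = 0.8729·0 + (-0.4364)·4 + 0.2182·0 = -1.7457; e_2·w_3 = 0.1952·0 + (-0.0976)·4 + (-0.9759)·0 = -0.3904.
u_3 = w_3 + 1.7457·e_1 + 0.3904·e_2 = (1.6000, 3.2000, 0.0000).
‖u_3‖ = 3.5777, so e_3 = (0.4472, 0.8944, 0.0000).

Q = [[0.8729, 0.1952, 0.4472], [-0.4364, -0.0976, 0.8944], [0.2182, -0.9759, 0.0000]], R = [[4.5826, 1.7457, -1.7457], [0.0000, 2.4398, -0.3904], [0.0000, 0.0000, 3.5777]]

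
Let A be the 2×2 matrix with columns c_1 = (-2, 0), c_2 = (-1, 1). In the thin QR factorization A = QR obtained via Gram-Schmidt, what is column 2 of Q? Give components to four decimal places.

q_2 = (0.0000, 1.0000)

c_1 = (-2, 0); ‖c_1‖ = 2.0000, so q_1 = (-1.0000, 0.0000).
q_1·c_2 = (-1.0000)·(-1) + 0.0000·1 = 1.0000.
u_2 = c_2 − 1.0000·q_1 = (0.0000, 1.0000).
‖u_2‖ = 1.0000, so q_2 = (0.0000, 1.0000).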